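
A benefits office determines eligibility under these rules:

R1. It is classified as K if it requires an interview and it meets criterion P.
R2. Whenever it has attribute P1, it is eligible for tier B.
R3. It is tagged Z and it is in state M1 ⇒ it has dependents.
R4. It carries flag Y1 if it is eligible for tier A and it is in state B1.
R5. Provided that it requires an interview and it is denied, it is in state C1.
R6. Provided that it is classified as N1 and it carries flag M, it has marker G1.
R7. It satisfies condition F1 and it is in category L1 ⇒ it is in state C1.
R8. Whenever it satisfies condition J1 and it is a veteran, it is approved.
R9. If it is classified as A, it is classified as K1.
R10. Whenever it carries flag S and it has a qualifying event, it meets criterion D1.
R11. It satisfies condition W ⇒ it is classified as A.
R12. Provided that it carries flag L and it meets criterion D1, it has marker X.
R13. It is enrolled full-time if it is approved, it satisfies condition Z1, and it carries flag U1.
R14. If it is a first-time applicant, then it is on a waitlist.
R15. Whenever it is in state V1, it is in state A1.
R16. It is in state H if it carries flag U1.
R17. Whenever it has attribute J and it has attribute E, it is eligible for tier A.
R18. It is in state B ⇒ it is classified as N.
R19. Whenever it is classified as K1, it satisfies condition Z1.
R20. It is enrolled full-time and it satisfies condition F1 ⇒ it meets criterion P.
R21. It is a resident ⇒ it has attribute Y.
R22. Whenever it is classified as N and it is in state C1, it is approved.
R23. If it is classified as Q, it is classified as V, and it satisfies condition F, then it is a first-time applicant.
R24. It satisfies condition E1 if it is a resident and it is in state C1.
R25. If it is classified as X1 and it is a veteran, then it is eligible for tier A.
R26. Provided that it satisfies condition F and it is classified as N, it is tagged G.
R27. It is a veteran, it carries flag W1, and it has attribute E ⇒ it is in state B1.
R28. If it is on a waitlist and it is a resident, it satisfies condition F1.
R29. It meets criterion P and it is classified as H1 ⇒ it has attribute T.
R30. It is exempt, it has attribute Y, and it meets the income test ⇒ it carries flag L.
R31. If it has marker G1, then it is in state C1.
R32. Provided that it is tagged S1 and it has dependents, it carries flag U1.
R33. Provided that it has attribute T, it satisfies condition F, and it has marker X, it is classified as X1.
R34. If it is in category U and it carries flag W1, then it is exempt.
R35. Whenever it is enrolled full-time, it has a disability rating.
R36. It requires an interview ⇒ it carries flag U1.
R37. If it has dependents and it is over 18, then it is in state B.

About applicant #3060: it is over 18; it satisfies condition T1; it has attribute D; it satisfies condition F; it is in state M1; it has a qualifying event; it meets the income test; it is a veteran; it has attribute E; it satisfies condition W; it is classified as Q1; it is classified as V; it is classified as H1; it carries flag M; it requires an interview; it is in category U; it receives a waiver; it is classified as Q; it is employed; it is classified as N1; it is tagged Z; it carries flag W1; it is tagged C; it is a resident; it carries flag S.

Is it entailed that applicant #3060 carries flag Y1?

By R3 (it is tagged Z, it is in state M1): it has dependents.
By R6 (it is classified as N1, it carries flag M): it has marker G1.
By R10 (it carries flag S, it has a qualifying event): it meets criterion D1.
By R11 (it satisfies condition W): it is classified as A.
By R21 (it is a resident): it has attribute Y.
By R23 (it is classified as Q, it is classified as V, it satisfies condition F): it is a first-time applicant.
By R27 (it is a veteran, it carries flag W1, it has attribute E): it is in state B1.
By R31 (it has marker G1): it is in state C1.
By R34 (it is in category U, it carries flag W1): it is exempt.
By R36 (it requires an interview): it carries flag U1.
By R37 (it has dependents, it is over 18): it is in state B.
By R9 (it is classified as A): it is classified as K1.
By R14 (it is a first-time applicant): it is on a waitlist.
By R18 (it is in state B): it is classified as N.
By R19 (it is classified as K1): it satisfies condition Z1.
By R22 (it is classified as N, it is in state C1): it is approved.
By R28 (it is on a waitlist, it is a resident): it satisfies condition F1.
By R30 (it is exempt, it has attribute Y, it meets the income test): it carries flag L.
By R12 (it carries flag L, it meets criterion D1): it has marker X.
By R13 (it is approved, it satisfies condition Z1, it carries flag U1): it is enrolled full-time.
By R20 (it is enrolled full-time, it satisfies condition F1): it meets criterion P.
By R29 (it meets criterion P, it is classified as H1): it has attribute T.
By R33 (it has attribute T, it satisfies condition F, it has marker X): it is classified as X1.
By R25 (it is classified as X1, it is a veteran): it is eligible for tier A.
By R4 (it is eligible for tier A, it is in state B1): it carries flag Y1.

Yes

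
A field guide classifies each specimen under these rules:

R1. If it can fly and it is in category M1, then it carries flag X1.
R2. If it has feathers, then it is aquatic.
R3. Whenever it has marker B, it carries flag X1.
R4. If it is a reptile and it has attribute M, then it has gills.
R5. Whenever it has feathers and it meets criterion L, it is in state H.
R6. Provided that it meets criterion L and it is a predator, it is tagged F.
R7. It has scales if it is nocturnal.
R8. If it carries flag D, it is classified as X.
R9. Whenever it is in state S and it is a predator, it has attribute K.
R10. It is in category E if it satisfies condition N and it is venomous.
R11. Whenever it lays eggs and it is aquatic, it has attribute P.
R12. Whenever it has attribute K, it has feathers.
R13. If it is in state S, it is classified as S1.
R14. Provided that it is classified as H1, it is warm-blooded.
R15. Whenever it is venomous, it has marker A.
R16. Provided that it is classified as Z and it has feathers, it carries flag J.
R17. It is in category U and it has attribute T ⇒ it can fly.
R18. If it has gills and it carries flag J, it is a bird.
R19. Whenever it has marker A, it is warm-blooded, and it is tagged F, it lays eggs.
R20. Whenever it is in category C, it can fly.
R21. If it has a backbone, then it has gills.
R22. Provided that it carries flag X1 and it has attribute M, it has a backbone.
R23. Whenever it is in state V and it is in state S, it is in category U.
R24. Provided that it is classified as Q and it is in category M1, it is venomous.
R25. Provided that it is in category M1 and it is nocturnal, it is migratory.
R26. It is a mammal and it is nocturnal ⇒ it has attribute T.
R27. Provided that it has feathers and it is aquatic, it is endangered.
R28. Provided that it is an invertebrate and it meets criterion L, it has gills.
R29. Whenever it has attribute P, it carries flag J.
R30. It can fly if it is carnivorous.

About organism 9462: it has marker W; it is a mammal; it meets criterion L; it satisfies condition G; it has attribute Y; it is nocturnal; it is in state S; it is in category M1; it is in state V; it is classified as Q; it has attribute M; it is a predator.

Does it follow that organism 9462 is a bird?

No

Forward chaining from the given facts derives: is tagged F, has scales, has attribute K, has feathers, is classified as S1, is in category U, is venomous, is migratory, has attribute T, is aquatic, is in state H, has marker A, can fly, is endangered, carries flag X1, has a backbone, has gills.
The only rule concluding "it is a bird" is R18, which needs "it carries flag J"; that is never established.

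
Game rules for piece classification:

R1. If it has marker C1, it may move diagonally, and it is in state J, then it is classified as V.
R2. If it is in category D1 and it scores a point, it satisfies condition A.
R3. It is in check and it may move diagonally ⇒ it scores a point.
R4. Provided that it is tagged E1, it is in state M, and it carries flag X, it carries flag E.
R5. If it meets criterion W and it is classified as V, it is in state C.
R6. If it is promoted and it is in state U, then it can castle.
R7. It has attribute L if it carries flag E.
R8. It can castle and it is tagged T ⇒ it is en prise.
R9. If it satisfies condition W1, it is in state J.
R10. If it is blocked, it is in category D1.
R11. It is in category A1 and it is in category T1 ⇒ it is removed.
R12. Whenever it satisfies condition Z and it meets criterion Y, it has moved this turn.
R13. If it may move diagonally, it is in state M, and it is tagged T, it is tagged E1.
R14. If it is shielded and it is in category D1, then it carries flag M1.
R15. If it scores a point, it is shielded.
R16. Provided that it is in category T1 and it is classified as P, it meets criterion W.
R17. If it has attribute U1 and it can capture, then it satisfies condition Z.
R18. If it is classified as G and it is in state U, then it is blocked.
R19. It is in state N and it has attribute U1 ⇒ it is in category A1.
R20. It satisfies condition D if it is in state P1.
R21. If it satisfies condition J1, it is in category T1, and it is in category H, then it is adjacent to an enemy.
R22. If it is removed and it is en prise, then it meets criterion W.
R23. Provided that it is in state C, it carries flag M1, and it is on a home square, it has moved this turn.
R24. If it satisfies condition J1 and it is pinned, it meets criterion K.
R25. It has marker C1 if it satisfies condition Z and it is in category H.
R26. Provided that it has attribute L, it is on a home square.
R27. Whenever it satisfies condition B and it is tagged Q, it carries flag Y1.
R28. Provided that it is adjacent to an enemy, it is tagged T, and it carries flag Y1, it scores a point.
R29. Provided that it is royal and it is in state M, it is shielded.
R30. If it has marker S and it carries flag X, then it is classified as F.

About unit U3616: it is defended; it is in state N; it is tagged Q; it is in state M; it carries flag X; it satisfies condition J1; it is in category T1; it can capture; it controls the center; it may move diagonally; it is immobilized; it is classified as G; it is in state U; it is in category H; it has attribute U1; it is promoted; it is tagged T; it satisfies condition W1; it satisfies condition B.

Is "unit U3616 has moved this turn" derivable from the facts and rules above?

By R6 (it is promoted, it is in state U): it can castle.
By R8 (it can castle, it is tagged T): it is en prise.
By R9 (it satisfies condition W1): it is in state J.
By R13 (it may move diagonally, it is in state M, it is tagged T): it is tagged E1.
By R17 (it has attribute U1, it can capture): it satisfies condition Z.
By R18 (it is classified as G, it is in state U): it is blocked.
By R19 (it is in state N, it has attribute U1): it is in category A1.
By R21 (it satisfies condition J1, it is in category T1, it is in category H): it is adjacent to an enemy.
By R25 (it satisfies condition Z, it is in category H): it has marker C1.
By R27 (it satisfies condition B, it is tagged Q): it carries flag Y1.
By R28 (it is adjacent to an enemy, it is tagged T, it carries flag Y1): it scores a point.
By R1 (it has marker C1, it may move diagonally, it is in state J): it is classified as V.
By R4 (it is tagged E1, it is in state M, it carries flag X): it carries flag E.
By R7 (it carries flag E): it has attribute L.
By R10 (it is blocked): it is in category D1.
By R11 (it is in category A1, it is in category T1): it is removed.
By R15 (it scores a point): it is shielded.
By R22 (it is removed, it is en prise): it meets criterion W.
By R26 (it has attribute L): it is on a home square.
By R5 (it meets criterion W, it is classified as V): it is in state C.
By R14 (it is shielded, it is in category D1): it carries flag M1.
By R23 (it is in state C, it carries flag M1, it is on a home square): it has moved this turn.

Yes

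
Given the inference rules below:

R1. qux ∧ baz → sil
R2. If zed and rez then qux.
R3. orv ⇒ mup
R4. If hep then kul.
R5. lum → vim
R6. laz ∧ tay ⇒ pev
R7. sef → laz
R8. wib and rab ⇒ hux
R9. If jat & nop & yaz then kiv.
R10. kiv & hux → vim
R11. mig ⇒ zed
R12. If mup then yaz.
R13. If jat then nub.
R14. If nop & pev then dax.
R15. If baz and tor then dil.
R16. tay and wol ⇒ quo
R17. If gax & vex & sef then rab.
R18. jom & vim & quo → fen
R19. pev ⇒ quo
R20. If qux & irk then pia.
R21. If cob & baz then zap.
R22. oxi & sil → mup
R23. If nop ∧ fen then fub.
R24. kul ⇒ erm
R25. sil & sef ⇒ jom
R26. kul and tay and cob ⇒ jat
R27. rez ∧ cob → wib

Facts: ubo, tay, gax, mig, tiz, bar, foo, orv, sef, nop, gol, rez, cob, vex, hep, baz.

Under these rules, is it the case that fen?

Yes

mup  (by R3: orv)
kul  (by R4: hep)
laz  (by R7: sef)
zed  (by R11: mig)
yaz  (by R12: mup)
rab  (by R17: gax, vex, sef)
jat  (by R26: kul, tay, cob)
wib  (by R27: rez, cob)
qux  (by R2: zed, rez)
pev  (by R6: laz, tay)
hux  (by R8: wib, rab)
kiv  (by R9: jat, nop, yaz)
vim  (by R10: kiv, hux)
quo  (by R19: pev)
sil  (by R1: qux, baz)
jom  (by R25: sil, sef)
fen  (by R18: jom, vim, quo)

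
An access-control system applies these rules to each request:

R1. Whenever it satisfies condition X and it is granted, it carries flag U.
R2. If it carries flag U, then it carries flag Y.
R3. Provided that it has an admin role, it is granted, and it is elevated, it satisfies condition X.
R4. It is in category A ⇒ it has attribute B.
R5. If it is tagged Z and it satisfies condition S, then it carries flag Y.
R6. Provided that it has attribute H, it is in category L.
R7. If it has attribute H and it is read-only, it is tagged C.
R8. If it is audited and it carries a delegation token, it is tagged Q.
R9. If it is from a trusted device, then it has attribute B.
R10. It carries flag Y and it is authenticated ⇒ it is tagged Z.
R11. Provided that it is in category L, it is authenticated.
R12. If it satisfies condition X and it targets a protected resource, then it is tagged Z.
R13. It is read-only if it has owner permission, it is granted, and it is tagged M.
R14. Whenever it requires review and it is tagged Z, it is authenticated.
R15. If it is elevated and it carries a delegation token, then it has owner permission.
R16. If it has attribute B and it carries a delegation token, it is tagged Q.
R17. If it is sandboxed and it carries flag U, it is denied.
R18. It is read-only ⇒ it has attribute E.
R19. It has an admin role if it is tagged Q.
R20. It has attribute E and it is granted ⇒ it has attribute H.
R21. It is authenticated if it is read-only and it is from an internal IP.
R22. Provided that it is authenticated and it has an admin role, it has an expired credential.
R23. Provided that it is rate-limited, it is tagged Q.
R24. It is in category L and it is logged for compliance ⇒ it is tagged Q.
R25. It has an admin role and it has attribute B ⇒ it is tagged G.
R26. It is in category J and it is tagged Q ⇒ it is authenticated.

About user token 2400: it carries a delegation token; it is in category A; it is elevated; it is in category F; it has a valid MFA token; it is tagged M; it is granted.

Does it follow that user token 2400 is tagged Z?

Yes

By R4 (it is in category A): it has attribute B.
By R15 (it is elevated, it carries a delegation token): it has owner permission.
By R16 (it has attribute B, it carries a delegation token): it is tagged Q.
By R19 (it is tagged Q): it has an admin role.
By R3 (it has an admin role, it is granted, it is elevated): it satisfies condition X.
By R13 (it has owner permission, it is granted, it is tagged M): it is read-only.
By R18 (it is read-only): it has attribute E.
By R20 (it has attribute E, it is granted): it has attribute H.
By R1 (it satisfies condition X, it is granted): it carries flag U.
By R2 (it carries flag U): it carries flag Y.
By R6 (it has attribute H): it is in category L.
By R11 (it is in category L): it is authenticated.
By R10 (it carries flag Y, it is authenticated): it is tagged Z.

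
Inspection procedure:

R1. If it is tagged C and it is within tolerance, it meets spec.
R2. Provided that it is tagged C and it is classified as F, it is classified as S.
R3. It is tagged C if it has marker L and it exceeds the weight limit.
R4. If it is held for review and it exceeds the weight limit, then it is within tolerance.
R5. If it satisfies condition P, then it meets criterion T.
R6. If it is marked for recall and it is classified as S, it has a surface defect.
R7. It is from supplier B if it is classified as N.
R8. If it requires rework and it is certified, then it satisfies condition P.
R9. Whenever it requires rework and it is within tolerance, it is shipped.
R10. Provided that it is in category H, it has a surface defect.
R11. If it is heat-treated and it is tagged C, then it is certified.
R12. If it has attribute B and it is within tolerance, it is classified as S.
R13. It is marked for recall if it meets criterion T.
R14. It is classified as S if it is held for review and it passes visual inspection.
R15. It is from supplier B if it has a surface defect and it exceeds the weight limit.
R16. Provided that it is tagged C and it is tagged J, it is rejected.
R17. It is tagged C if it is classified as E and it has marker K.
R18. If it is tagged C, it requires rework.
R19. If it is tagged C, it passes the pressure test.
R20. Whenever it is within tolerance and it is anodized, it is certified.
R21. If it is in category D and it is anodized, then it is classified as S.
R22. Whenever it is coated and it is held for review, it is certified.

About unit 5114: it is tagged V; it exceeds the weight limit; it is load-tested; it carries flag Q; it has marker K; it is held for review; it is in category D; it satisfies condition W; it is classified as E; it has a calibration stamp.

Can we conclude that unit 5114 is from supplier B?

Forward chaining from the given facts derives: is within tolerance, is tagged C, requires rework, passes the pressure test, meets spec, is shipped.
Rules concluding "it is from supplier B": R7 needs "it is classified as N"; R15 needs "it has a surface defect" — none of these are established.

No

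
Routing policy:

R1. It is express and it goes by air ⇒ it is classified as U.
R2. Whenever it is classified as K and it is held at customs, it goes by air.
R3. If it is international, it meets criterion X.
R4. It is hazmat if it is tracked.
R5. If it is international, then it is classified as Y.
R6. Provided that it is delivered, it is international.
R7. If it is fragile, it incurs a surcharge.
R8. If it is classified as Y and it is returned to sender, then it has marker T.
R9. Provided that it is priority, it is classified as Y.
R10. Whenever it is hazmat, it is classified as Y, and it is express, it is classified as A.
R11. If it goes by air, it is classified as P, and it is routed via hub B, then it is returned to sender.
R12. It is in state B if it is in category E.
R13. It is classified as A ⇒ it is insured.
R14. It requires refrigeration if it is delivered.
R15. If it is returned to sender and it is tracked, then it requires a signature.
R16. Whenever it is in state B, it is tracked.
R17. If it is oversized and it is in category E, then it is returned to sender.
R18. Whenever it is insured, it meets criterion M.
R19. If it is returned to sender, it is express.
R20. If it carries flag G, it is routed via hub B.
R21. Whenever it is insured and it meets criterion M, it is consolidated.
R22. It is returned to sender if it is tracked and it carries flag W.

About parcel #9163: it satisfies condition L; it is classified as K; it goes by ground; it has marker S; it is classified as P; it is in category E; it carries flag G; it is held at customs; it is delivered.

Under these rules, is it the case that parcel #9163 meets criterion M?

By R2 (it is classified as K, it is held at customs): it goes by air.
By R6 (it is delivered): it is international.
By R12 (it is in category E): it is in state B.
By R16 (it is in state B): it is tracked.
By R20 (it carries flag G): it is routed via hub B.
By R4 (it is tracked): it is hazmat.
By R5 (it is international): it is classified as Y.
By R11 (it goes by air, it is classified as P, it is routed via hub B): it is returned to sender.
By R19 (it is returned to sender): it is express.
By R10 (it is hazmat, it is classified as Y, it is express): it is classified as A.
By R13 (it is classified as A): it is insured.
By R18 (it is insured): it meets criterion M.

Yes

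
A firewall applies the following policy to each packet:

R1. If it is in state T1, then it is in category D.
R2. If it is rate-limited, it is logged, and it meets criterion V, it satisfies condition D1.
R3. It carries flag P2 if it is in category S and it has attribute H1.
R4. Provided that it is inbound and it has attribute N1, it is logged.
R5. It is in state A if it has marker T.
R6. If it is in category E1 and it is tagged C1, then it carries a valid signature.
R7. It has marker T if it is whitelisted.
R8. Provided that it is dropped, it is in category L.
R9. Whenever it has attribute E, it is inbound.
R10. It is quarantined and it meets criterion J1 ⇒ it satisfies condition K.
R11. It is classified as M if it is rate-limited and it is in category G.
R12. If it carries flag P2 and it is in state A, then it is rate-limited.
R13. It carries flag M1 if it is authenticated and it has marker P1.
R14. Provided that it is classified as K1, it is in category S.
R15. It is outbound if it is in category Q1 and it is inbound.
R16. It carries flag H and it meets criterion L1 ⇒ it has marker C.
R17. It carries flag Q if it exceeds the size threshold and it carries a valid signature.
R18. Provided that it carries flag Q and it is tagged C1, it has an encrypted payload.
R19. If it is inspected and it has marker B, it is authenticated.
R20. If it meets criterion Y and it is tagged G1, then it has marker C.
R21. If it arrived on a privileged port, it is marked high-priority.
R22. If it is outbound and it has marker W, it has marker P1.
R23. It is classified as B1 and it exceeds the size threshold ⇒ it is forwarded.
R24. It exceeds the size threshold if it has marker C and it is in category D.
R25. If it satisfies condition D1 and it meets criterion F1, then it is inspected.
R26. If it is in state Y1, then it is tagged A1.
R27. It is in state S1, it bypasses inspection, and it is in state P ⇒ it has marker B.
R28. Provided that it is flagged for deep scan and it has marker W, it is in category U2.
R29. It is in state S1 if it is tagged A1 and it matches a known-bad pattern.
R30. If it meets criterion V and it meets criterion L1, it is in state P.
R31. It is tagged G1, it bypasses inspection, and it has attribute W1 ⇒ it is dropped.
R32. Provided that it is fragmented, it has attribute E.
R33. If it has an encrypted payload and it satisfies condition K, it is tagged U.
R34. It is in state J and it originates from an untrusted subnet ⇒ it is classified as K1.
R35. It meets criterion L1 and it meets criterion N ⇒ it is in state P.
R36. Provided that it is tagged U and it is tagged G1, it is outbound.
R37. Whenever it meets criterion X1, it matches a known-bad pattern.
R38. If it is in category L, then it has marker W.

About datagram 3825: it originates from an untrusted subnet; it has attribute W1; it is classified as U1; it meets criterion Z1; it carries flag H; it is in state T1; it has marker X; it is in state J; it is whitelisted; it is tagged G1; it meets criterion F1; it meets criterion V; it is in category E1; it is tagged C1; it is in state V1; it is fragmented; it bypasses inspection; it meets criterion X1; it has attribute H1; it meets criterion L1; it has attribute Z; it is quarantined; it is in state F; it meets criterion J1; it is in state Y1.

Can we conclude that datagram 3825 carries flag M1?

No

Forward chaining from the given facts derives: is in category D, carries a valid signature, has marker T, satisfies condition K, has marker C, exceeds the size threshold, is tagged A1, is in state P, is dropped, has attribute E, is classified as K1, matches a known-bad pattern, is in state A, is in category L, is inbound, is in category S, carries flag Q, has an encrypted payload, is in state S1, is tagged U, is outbound, has marker W, carries flag P2, is rate-limited, has marker P1, has marker B.
The only rule concluding "it carries flag M1" is R13, which needs "it is authenticated"; that is never established.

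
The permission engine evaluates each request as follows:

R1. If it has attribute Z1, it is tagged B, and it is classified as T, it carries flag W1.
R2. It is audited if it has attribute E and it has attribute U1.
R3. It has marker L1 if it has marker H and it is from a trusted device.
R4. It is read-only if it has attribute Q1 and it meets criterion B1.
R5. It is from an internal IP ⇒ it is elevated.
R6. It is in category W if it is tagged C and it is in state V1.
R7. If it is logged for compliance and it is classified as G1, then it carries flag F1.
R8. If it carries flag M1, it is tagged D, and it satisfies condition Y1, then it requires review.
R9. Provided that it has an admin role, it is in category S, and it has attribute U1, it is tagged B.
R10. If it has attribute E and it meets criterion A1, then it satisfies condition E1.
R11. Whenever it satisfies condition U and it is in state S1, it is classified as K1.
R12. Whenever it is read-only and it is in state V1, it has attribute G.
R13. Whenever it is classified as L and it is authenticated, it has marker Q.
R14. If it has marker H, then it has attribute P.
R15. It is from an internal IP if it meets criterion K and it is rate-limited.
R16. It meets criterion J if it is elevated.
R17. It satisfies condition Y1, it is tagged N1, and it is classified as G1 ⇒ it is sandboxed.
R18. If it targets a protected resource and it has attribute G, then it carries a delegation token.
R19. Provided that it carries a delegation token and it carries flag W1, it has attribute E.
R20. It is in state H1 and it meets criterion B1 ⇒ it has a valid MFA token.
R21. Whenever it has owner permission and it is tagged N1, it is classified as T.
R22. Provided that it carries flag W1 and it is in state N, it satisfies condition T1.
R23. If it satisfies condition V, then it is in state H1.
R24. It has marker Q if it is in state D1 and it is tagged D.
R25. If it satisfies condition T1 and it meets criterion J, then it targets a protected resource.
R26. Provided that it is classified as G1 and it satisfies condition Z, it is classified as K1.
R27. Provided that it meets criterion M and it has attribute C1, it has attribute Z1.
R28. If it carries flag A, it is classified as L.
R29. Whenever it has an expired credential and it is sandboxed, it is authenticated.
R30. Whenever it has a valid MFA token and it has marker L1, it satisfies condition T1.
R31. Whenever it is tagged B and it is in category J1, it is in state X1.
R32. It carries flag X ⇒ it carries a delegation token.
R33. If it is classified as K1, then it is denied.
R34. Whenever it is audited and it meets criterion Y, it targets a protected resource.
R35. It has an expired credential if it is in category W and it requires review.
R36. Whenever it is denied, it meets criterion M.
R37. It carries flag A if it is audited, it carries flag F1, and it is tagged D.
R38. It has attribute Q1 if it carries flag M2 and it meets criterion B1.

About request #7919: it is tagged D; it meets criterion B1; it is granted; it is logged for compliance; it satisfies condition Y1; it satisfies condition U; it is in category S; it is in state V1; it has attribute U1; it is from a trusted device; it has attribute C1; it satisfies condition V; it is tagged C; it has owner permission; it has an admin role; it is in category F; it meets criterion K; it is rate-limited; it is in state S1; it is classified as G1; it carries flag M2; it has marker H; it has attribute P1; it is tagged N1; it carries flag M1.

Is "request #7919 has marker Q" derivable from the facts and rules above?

Yes

By R3 (it has marker H, it is from a trusted device): it has marker L1.
By R6 (it is tagged C, it is in state V1): it is in category W.
By R7 (it is logged for compliance, it is classified as G1): it carries flag F1.
By R8 (it carries flag M1, it is tagged D, it satisfies condition Y1): it requires review.
By R9 (it has an admin role, it is in category S, it has attribute U1): it is tagged B.
By R11 (it satisfies condition U, it is in state S1): it is classified as K1.
By R15 (it meets criterion K, it is rate-limited): it is from an internal IP.
By R17 (it satisfies condition Y1, it is tagged N1, it is classified as G1): it is sandboxed.
By R21 (it has owner permission, it is tagged N1): it is classified as T.
By R23 (it satisfies condition V): it is in state H1.
By R33 (it is classified as K1): it is denied.
By R35 (it is in category W, it requires review): it has an expired credential.
By R36 (it is denied): it meets criterion M.
By R38 (it carries flag M2, it meets criterion B1): it has attribute Q1.
By R4 (it has attribute Q1, it meets criterion B1): it is read-only.
By R5 (it is from an internal IP): it is elevated.
By R12 (it is read-only, it is in state V1): it has attribute G.
By R16 (it is elevated): it meets criterion J.
By R20 (it is in state H1, it meets criterion B1): it has a valid MFA token.
By R27 (it meets criterion M, it has attribute C1): it has attribute Z1.
By R29 (it has an expired credential, it is sandboxed): it is authenticated.
By R30 (it has a valid MFA token, it has marker L1): it satisfies condition T1.
By R1 (it has attribute Z1, it is tagged B, it is classified as T): it carries flag W1.
By R25 (it satisfies condition T1, it meets criterion J): it targets a protected resource.
By R18 (it targets a protected resource, it has attribute G): it carries a delegation token.
By R19 (it carries a delegation token, it carries flag W1): it has attribute E.
By R2 (it has attribute E, it has attribute U1): it is audited.
By R37 (it is audited, it carries flag F1, it is tagged D): it carries flag A.
By R28 (it carries flag A): it is classified as L.
By R13 (it is classified as L, it is authenticated): it has marker Q.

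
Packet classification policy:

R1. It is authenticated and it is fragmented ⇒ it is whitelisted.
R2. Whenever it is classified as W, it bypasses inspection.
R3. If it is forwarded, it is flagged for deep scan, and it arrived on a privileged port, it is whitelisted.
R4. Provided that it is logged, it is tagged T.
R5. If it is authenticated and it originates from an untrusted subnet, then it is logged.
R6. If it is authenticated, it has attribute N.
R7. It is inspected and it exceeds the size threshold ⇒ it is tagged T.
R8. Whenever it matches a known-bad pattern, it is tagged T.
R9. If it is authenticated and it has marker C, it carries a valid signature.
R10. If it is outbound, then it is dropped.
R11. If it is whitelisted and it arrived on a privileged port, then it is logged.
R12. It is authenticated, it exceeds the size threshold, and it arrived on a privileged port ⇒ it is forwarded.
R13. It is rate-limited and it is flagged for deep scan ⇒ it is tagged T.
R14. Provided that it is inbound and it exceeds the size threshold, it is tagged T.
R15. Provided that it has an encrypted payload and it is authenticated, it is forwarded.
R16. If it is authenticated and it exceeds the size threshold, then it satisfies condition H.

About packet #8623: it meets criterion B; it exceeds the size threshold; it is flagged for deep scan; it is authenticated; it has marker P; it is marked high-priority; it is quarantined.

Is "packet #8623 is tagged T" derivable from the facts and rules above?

Forward chaining from the given facts derives: has attribute N, satisfies condition H.
Rules concluding "it is tagged T": R4 needs "it is logged"; R7 needs "it is inspected"; R8 needs "it matches a known-bad pattern"; R13 needs "it is rate-limited"; R14 needs "it is inbound" — none of these are established.

No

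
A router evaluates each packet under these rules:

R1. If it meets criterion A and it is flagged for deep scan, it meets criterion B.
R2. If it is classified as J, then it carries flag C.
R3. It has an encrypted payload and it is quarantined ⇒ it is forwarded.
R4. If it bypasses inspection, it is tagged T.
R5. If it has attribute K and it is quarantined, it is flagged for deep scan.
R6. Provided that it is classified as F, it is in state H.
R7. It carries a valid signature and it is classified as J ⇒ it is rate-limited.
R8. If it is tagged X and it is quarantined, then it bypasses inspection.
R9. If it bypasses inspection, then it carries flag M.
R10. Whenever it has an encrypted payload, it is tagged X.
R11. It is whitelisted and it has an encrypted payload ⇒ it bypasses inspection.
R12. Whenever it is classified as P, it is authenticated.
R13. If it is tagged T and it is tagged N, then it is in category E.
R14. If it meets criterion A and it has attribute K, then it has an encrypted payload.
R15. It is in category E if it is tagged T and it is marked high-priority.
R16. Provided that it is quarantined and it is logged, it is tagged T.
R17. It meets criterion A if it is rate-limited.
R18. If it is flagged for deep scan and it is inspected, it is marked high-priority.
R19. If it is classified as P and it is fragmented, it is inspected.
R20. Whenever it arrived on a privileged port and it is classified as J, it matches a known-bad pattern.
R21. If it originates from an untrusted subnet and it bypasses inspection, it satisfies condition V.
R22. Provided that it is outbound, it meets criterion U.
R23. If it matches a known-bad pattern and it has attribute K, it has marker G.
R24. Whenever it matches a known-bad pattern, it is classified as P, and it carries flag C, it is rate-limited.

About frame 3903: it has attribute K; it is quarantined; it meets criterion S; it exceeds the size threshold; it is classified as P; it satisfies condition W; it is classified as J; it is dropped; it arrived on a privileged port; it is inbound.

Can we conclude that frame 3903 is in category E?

Forward chaining from the given facts derives: carries flag C, is flagged for deep scan, is authenticated, matches a known-bad pattern, has marker G, is rate-limited, meets criterion A, meets criterion B, has an encrypted payload, is forwarded, is tagged X, bypasses inspection, carries flag M, is tagged T.
Rules concluding "it is in category E": R13 needs "it is tagged N"; R15 needs "it is marked high-priority" — none of these are established.

No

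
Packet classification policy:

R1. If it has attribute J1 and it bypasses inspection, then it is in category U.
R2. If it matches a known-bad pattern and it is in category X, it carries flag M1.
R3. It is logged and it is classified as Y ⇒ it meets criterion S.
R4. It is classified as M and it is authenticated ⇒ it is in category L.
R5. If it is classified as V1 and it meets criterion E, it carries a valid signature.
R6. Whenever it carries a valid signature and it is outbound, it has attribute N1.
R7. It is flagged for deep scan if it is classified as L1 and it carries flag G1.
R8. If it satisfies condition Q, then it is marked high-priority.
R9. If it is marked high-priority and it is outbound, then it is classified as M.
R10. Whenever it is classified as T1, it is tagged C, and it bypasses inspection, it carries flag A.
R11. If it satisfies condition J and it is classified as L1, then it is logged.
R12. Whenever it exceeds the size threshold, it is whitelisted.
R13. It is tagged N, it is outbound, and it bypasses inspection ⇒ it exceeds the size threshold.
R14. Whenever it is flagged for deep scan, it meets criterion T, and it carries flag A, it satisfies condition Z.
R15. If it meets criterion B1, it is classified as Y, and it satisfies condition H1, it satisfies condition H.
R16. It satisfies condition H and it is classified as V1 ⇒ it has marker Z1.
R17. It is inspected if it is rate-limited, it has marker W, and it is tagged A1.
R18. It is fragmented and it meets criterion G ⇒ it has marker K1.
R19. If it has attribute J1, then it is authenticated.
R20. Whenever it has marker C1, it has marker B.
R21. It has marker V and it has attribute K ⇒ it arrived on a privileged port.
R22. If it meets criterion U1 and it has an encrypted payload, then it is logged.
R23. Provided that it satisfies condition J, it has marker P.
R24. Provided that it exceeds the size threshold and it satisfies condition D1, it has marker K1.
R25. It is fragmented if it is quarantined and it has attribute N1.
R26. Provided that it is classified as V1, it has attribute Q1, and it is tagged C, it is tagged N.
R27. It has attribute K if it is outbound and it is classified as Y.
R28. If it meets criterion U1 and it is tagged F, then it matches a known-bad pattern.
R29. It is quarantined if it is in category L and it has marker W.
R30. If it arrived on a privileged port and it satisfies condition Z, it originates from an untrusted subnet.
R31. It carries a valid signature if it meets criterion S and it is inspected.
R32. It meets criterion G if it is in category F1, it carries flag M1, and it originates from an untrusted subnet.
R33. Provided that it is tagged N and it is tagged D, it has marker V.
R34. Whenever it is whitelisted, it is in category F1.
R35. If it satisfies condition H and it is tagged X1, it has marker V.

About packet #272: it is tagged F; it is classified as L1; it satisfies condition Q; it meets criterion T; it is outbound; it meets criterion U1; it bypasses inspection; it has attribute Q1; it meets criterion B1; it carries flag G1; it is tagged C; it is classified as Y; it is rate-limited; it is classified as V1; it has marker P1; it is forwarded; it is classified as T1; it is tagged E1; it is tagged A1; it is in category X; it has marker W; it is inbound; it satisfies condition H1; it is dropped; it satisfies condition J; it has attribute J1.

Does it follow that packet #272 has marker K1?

No

Forward chaining from the given facts derives: is in category U, is flagged for deep scan, is marked high-priority, is classified as M, carries flag A, is logged, satisfies condition Z, satisfies condition H, has marker Z1, is inspected, is authenticated, has marker P, is tagged N, has attribute K, matches a known-bad pattern, carries flag M1, meets criterion S, is in category L, exceeds the size threshold, is quarantined, carries a valid signature, has attribute N1, is whitelisted, is fragmented, is in category F1.
Rules concluding "it has marker K1": R18 needs "it meets criterion G"; R24 needs "it satisfies condition D1" — none of these are established.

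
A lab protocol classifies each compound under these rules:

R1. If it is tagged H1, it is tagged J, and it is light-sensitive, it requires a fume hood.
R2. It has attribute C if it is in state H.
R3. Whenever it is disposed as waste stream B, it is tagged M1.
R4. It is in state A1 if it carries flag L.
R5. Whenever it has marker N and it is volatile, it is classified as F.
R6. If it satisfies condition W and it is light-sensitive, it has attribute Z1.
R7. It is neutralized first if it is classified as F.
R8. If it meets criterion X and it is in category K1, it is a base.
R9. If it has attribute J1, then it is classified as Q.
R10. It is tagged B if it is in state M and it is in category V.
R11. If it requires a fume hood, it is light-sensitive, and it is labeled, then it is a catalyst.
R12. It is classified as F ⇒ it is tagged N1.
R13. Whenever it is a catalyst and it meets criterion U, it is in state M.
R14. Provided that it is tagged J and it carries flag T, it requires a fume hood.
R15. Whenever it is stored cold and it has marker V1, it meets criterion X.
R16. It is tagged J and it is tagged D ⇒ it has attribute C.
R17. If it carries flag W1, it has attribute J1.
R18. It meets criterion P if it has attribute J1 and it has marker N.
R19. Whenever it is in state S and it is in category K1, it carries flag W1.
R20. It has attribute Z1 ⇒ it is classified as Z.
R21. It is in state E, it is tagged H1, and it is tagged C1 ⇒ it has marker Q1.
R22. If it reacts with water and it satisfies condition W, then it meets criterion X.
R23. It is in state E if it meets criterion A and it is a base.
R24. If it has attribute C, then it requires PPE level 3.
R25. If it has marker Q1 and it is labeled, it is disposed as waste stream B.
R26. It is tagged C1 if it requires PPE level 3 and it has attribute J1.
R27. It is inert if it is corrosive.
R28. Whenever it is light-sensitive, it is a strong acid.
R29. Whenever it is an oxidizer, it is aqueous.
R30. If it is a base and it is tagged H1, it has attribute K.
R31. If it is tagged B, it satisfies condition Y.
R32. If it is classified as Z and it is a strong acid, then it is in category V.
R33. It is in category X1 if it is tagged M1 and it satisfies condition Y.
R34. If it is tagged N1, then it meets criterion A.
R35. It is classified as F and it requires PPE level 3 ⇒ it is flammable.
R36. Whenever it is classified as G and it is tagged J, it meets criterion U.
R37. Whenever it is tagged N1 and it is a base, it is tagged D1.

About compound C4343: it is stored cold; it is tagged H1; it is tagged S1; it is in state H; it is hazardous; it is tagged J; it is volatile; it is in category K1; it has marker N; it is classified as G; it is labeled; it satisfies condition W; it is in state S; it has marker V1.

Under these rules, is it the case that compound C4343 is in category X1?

Forward chaining from the given facts derives: has attribute C, is classified as F, is neutralized first, is tagged N1, meets criterion X, carries flag W1, requires PPE level 3, meets criterion A, is flammable, meets criterion U, is a base, has attribute J1, meets criterion P, is in state E, is tagged C1, has attribute K, is tagged D1, is classified as Q, has marker Q1, is disposed as waste stream B, is tagged M1.
The only rule concluding "it is in category X1" is R33, which needs "it satisfies condition Y"; that is never established.

No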